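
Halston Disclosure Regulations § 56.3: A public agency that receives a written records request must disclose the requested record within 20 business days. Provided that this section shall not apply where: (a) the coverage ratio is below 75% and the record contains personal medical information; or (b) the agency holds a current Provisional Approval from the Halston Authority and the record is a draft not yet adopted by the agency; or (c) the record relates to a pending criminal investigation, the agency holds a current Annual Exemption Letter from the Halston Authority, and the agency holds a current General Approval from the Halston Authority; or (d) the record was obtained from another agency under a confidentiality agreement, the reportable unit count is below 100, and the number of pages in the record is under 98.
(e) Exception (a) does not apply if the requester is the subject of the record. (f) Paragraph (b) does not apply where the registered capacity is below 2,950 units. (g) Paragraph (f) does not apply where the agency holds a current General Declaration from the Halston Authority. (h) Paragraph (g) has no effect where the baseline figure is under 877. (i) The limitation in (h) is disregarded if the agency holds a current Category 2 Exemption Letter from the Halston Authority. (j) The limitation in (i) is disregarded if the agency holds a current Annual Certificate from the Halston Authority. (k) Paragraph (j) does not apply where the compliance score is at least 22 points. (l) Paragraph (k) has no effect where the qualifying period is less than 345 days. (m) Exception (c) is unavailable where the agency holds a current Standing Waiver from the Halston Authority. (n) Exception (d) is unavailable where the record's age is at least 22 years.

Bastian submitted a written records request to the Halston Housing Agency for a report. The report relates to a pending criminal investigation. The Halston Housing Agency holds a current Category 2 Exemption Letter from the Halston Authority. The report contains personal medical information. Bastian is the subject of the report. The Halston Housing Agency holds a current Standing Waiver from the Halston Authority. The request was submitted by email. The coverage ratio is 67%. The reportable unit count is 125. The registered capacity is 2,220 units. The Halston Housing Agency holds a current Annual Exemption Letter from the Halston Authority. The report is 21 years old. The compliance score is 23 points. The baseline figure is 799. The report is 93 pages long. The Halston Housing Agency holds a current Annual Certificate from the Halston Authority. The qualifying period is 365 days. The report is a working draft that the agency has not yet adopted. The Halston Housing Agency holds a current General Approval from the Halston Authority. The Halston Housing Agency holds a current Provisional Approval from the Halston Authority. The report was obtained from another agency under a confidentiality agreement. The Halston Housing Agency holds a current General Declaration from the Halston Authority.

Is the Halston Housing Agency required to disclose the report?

No — exception (b) applies; the Halston Housing Agency is not required to disclose the report.

All of (a)'s requirements are met (the coverage ratio is 67%, below the 75% limit; the report contains personal medical information). Turning to paragraph (e): (e) applies — Bastian is the subject of the report. So (a) is unavailable.
Exception (b) is satisfied on its face — a current Provisional Approval is held; the report is an unadopted draft. Applying paragraphs (f)–(l): (f) would limit (b) — the registered capacity is 2,220 units, below the 2,950 units limit — but (g) sets (f) aside: (g) operates against (f): a current General Declaration is held. (h) applies (the baseline figure is 799, under the 877 limit), but yields to (i): (i) operates against (h): a current Category 2 Exemption Letter is held. (j) would limit (i) — a current Annual Certificate is held — but (k) sets (j) aside: (k) applies — the compliance score is 23 points, meeting the 22 points threshold. (l) is not triggered (the qualifying period is 365 days, not less than 345 days), so (k) stands. (b) remains available.
All of (c)'s requirements are met (the report relates to a pending investigation; a current Annual Exemption Letter is held; a current General Approval is held). But: (m) applies — a current Standing Waiver is held. So (c) is unavailable.
Exception (d) requires that the reportable unit count is below 100; but the reportable unit count is 125, not below 100, so (d) is unavailable.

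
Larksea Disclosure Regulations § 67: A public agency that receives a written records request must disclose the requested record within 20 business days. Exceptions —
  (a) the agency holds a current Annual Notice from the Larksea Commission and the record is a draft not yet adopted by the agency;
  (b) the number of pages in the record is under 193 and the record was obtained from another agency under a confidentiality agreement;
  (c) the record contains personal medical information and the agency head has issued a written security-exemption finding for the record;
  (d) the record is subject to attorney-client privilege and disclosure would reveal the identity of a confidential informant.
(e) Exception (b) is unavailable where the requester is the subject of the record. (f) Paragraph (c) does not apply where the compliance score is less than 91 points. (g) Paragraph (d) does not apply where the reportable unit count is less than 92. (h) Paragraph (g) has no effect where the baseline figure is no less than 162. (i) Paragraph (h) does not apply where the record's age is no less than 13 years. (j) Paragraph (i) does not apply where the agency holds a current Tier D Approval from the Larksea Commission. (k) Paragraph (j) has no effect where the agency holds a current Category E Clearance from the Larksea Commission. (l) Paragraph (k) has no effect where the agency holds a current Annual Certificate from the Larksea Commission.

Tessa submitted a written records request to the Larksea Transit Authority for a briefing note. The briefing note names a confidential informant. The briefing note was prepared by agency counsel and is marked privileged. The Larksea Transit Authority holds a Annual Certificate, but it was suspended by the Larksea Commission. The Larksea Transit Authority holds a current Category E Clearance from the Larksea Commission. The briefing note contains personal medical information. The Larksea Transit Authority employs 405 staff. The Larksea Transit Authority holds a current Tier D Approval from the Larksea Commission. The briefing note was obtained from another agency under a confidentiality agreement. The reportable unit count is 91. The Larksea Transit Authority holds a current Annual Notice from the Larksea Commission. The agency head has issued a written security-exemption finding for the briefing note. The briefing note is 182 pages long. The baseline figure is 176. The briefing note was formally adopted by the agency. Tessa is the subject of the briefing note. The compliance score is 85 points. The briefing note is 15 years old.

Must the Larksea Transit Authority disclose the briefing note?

Exception (a) does not apply: the briefing note has been formally adopted.
Exception (b): the number of pages in the record is 182, under the 193 limit; the briefing note was obtained under a confidentiality agreement — every condition holds. Turning to paragraph (e): (e) is triggered — Tessa is the subject of the briefing note. (b) is therefore removed.
Exception (c)'s conditions are all satisfied: the briefing note contains personal medical information; a written security-exemption finding has been issued. But: (f) operates against (c): the compliance score is 85 points, less than the 91 points limit. (c) is therefore removed.
All of (d)'s requirements are met (the briefing note is privileged; the briefing note names a confidential informant). But applying paragraphs (g)–(l): (g) is engaged — the reportable unit count is 91, less than the 92 limit. (h) would limit (g) — the baseline figure is 176, meeting the 162 threshold — but (i) sets (h) aside: (i) is engaged — the record's age is 15 years, meeting the 13 years threshold. (j) operates (a current Tier D Approval is held), but is displaced by (k): (k) operates against (j): a current Category E Clearance is held. (l) is inapplicable (no current Annual Certificate is held), so (k) stands. (d) is therefore removed.
Every exception is unavailable, so the rule governs.

Yes — the Larksea Transit Authority must disclose the briefing note.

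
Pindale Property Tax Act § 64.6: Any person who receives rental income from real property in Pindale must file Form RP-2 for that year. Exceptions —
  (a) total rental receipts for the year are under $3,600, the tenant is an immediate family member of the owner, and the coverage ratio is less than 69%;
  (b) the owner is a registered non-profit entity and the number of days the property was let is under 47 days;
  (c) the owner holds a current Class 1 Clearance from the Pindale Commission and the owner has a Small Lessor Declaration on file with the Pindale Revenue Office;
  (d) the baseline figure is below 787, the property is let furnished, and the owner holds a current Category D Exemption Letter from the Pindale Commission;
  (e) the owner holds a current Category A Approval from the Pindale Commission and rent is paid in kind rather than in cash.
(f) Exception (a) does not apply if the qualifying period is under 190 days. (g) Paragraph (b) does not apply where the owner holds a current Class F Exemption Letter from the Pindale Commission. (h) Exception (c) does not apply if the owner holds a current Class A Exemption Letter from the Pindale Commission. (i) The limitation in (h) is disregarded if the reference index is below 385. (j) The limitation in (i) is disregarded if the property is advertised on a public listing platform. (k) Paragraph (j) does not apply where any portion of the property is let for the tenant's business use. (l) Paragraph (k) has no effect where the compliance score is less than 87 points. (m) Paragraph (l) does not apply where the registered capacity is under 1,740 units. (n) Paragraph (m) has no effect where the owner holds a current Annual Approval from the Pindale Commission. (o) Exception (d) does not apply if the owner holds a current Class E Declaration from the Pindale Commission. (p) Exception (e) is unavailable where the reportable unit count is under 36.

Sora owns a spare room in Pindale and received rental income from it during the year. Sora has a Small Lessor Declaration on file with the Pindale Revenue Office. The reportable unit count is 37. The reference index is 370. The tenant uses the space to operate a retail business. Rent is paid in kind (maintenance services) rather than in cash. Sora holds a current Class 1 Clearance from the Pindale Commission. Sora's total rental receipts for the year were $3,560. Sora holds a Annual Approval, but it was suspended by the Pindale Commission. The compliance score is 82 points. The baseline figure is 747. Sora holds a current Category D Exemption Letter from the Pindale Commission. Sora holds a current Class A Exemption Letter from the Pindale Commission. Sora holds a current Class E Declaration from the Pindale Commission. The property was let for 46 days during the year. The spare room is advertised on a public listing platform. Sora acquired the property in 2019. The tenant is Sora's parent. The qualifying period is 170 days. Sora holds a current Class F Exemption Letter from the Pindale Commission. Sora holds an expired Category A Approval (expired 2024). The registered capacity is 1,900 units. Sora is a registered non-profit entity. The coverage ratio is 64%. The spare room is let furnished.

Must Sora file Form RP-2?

Yes — Sora must file Form RP-2.

All of (a)'s requirements are met (total rental receipts for the year are $3,560, under the $3,600 limit; the tenant is an immediate family member; the coverage ratio is 64%, less than the 69% limit). However, paragraph (f) must be considered: (f) is triggered — the qualifying period is 170 days, under the 190 days limit. So (a) is unavailable.
Exception (b) is satisfied on its face — Sora is a registered non-profit; the number of days the property was let is 46 days, under the 47 days limit. But: (g) is triggered — a current Class F Exemption Letter is held. (b) is therefore removed.
Exception (c)'s conditions are all satisfied: a current Class 1 Clearance is held; a Small Lessor Declaration is on file. But: (h) operates — a current Class A Exemption Letter is held. (i) would limit (h) — the reference index is 370, below the 385 limit — but (j) sets (i) aside: (j) operates — the property is publicly advertised. (k) would limit (j) — the space is let for business use — but (l) sets (k) aside: (l) is triggered — the compliance score is 82 points, less than the 87 points limit. (m), which would lift (l), does not operate here — the registered capacity is 1,900 units, not under 1,740 units. Exception (c) does not apply.
All of (d)'s requirements are met (the baseline figure is 747, below the 787 limit; the property is let furnished; a current Category D Exemption Letter is held). Turning to paragraph (o): (o) applies — a current Class E Declaration is held. So (d) is unavailable.
Exception (e) does not apply: no current Category A Approval is held.
No exception displaces § 64.6.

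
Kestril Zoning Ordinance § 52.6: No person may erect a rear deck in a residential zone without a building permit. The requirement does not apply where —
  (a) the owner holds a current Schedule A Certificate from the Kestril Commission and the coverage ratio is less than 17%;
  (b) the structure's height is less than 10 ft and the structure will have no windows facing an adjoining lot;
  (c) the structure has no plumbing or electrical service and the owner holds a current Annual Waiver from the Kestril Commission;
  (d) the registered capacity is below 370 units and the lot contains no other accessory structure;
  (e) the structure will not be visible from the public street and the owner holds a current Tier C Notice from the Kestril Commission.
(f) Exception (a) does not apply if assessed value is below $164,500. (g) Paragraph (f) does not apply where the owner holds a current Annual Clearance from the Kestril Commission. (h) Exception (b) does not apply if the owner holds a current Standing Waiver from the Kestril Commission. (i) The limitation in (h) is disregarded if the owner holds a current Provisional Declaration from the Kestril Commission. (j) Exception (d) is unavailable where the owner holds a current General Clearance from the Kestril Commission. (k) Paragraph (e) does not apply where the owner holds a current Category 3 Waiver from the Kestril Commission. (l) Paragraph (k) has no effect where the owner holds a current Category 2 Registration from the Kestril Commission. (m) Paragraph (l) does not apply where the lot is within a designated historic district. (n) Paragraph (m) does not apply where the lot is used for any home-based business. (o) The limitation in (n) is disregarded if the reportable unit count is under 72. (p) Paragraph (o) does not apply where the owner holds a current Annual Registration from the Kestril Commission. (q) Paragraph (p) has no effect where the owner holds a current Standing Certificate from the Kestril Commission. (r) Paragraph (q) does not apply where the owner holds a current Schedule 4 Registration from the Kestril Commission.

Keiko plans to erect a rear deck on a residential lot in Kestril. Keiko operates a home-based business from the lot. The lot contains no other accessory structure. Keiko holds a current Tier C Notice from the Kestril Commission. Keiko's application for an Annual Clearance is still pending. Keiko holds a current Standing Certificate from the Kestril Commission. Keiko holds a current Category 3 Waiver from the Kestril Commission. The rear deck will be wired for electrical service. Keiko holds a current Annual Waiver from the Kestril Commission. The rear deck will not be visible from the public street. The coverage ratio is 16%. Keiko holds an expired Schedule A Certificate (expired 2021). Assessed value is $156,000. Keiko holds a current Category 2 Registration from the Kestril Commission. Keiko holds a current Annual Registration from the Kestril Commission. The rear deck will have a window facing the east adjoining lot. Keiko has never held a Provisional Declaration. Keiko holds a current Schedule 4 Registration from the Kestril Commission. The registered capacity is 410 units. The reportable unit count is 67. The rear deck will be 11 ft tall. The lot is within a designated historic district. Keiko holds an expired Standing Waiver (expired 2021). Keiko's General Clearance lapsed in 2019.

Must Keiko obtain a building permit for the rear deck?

No — exception (e) applies; Keiko does not need a building permit.

Exception (a) fails — the Schedule A Certificate is not current.
Exception (b) requires that the structure's height is less than 10 ft; but the structure's height is 11 ft, not less than 10 ft, so (b) is unavailable.
Exception (c) fails — electrical service is planned.
Exception (d) requires that the registered capacity is below 370 units; but the registered capacity is 410 units, not below 370 units, so (d) is unavailable.
Exception (e) is satisfied on its face — the structure will not be visible from the street; a current Tier C Notice is held. Under paragraphs (k)–(r): (k) is engaged (a current Category 3 Waiver is held), but is set aside by (l): (l) operates against (k): a current Category 2 Registration is held. (m) applies (the lot is in a historic district), but yields to (n): (n) operates — a home-based business operates on the lot. (o) would limit (n) — the reportable unit count is 67, under the 72 limit — but (p) sets (o) aside: (p) applies — a current Annual Registration is held. (q) is triggered (a current Standing Certificate is held), but yields to (r): (r) is engaged — a current Schedule 4 Registration is held. (e) remains available.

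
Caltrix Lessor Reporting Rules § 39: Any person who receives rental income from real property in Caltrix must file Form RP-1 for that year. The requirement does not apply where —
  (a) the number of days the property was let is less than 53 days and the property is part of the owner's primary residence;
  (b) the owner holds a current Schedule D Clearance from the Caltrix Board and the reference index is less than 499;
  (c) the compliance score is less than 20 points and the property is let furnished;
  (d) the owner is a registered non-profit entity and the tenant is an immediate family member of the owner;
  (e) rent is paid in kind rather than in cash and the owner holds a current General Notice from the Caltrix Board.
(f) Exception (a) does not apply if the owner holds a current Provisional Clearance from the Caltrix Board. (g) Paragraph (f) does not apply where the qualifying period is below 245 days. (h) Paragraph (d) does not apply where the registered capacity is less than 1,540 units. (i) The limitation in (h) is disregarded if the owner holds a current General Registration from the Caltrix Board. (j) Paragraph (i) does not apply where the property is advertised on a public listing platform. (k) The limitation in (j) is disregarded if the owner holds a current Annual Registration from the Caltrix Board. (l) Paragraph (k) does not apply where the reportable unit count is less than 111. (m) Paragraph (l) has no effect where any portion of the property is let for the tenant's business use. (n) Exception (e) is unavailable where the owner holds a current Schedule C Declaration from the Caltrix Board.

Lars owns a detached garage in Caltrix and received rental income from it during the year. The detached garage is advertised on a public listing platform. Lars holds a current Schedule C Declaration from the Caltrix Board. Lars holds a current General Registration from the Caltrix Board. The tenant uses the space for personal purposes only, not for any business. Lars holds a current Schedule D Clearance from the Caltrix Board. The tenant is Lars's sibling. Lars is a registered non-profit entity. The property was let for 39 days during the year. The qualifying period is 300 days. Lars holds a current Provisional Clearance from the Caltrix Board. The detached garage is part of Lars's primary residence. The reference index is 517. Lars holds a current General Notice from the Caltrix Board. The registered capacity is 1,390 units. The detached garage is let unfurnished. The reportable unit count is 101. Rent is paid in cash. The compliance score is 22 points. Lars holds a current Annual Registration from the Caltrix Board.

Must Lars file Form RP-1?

Yes — Lars must file Form RP-1.

Exception (a) is satisfied on its face — the number of days the property was let is 39 days, less than the 53 days limit; the detached garage is part of the primary residence. However, paragraphs (f)–(g) must be considered: (f) operates — a current Provisional Clearance is held. (g), which would lift (f), is inapplicable — the qualifying period is 300 days, not below 245 days. (a) is therefore removed.
Exception (b) fails — the reference index is 517, not less than 499.
Exception (c) does not apply: the compliance score is 22 points, not less than 20 points.
Exception (d): Lars is a registered non-profit; the tenant is an immediate family member — every condition holds. But: (h) operates against (d): the registered capacity is 1,390 units, less than the 1,540 units limit. (i) applies (a current General Registration is held), but is overridden by (j): (j) applies — the property is publicly advertised. (k) is triggered (a current Annual Registration is held), but is set aside by (l): (l) applies — the reportable unit count is 101, less than the 111 limit. (m) does not operate here (the space is used for personal purposes only), so (l) stands. Exception (d) does not apply.
Exception (e) fails — rent is paid in cash.
Every exception is unavailable, so the rule governs.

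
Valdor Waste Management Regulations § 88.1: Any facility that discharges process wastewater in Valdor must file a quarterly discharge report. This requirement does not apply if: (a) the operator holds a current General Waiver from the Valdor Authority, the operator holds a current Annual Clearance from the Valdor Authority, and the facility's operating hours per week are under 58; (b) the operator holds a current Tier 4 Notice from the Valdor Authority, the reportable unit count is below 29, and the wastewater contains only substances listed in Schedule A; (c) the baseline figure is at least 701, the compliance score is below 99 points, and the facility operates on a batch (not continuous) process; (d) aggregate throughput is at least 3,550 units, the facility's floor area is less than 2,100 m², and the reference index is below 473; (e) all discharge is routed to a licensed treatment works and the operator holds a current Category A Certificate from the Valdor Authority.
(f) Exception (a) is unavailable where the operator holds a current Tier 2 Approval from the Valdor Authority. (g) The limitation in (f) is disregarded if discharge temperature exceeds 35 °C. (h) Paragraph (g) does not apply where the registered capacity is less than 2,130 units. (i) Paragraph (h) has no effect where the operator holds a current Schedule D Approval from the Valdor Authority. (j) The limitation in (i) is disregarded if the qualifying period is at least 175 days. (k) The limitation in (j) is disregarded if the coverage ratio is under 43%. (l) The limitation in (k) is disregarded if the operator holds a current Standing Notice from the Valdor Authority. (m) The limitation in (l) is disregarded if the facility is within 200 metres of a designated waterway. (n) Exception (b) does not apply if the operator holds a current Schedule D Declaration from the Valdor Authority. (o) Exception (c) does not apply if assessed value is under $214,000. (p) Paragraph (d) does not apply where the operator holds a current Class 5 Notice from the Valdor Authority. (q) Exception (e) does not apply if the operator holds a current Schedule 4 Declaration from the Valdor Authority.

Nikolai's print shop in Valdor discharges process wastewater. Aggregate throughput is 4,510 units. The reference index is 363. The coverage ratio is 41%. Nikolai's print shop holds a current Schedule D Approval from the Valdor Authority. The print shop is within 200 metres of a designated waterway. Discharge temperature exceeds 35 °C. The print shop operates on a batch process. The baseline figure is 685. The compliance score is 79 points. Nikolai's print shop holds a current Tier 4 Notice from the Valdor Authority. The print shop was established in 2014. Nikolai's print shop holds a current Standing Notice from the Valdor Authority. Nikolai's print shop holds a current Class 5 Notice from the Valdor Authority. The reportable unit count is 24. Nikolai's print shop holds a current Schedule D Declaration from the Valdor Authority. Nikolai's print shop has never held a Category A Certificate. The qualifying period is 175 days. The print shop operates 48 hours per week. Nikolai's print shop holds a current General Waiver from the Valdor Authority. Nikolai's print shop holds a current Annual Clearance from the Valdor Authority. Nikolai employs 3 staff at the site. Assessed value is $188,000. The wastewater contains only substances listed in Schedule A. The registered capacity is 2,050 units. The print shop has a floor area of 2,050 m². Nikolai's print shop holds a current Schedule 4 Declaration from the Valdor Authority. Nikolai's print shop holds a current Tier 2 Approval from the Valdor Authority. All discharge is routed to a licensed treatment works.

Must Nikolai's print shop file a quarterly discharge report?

No — exception (a) applies; Nikolai's print shop is not required to file a quarterly discharge report.

Exception (a): a current General Waiver is held; a current Annual Clearance is held; the facility's operating hours per week are 48, under the 58 limit — every condition holds. Under paragraphs (f)–(m): (f) applies (a current Tier 2 Approval is held), but yields to (g): (g) operates against (f): discharge temperature exceeds 35 °C. (h) would limit (g) — the registered capacity is 2,050 units, less than the 2,130 units limit — but (i) sets (h) aside: (i) is triggered — a current Schedule D Approval is held. (j) would limit (i) — the qualifying period is 175 days, meeting the 175 days threshold — but (k) sets (j) aside: (k) operates against (j): the coverage ratio is 41%, under the 43% limit. (l) is triggered (a current Standing Notice is held), but yields to (m): (m) operates against (l): the print shop is within 200 m of a designated waterway. Exception (a) stands.
All of (b)'s requirements are met (a current Tier 4 Notice is held; the reportable unit count is 24, below the 29 limit; the wastewater is Schedule-A-only). But applying paragraph (n): (n) is triggered — a current Schedule D Declaration is held. So (b) is unavailable.
Exception (c) fails — the baseline figure is 685, short of 701.
Exception (d): aggregate throughput is 4,510 units, meeting the 3,550 units threshold; the facility's floor area is 2,050 m², less than the 2,100 m² limit; the reference index is 363, below the 473 limit — every condition holds. However, paragraph (p) must be considered: (p) operates against (d): a current Class 5 Notice is held. Exception (d) does not apply.
Exception (e) requires that the operator holds a current Category A Certificate from the Valdor Authority; but the Category A Certificate is not current, so (e) is unavailable.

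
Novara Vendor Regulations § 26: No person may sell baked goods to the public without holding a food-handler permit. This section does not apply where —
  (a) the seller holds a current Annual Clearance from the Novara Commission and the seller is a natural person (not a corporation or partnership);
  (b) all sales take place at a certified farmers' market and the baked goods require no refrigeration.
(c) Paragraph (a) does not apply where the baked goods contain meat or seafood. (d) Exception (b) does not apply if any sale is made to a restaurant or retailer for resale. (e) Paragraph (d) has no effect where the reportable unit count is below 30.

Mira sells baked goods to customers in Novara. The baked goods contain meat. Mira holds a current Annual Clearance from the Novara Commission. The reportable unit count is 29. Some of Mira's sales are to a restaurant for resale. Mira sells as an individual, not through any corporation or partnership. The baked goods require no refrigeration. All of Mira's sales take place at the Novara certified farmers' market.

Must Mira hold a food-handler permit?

Exception (a) is satisfied on its face — a current Annual Clearance is held; the seller is a natural person. But applying paragraph (c): (c) is triggered — the baked goods contain meat. (a) is therefore removed.
Exception (b) is satisfied on its face — all sales are at a certified farmers' market; the baked goods are shelf-stable. Under paragraphs (d)–(e): (d) applies (some sales are to a restaurant for resale), but yields to (e): (e) operates — the reportable unit count is 29, below the 30 limit. Exception (b) stands.

No — exception (b) applies; Mira is not required to hold a food-handler permit.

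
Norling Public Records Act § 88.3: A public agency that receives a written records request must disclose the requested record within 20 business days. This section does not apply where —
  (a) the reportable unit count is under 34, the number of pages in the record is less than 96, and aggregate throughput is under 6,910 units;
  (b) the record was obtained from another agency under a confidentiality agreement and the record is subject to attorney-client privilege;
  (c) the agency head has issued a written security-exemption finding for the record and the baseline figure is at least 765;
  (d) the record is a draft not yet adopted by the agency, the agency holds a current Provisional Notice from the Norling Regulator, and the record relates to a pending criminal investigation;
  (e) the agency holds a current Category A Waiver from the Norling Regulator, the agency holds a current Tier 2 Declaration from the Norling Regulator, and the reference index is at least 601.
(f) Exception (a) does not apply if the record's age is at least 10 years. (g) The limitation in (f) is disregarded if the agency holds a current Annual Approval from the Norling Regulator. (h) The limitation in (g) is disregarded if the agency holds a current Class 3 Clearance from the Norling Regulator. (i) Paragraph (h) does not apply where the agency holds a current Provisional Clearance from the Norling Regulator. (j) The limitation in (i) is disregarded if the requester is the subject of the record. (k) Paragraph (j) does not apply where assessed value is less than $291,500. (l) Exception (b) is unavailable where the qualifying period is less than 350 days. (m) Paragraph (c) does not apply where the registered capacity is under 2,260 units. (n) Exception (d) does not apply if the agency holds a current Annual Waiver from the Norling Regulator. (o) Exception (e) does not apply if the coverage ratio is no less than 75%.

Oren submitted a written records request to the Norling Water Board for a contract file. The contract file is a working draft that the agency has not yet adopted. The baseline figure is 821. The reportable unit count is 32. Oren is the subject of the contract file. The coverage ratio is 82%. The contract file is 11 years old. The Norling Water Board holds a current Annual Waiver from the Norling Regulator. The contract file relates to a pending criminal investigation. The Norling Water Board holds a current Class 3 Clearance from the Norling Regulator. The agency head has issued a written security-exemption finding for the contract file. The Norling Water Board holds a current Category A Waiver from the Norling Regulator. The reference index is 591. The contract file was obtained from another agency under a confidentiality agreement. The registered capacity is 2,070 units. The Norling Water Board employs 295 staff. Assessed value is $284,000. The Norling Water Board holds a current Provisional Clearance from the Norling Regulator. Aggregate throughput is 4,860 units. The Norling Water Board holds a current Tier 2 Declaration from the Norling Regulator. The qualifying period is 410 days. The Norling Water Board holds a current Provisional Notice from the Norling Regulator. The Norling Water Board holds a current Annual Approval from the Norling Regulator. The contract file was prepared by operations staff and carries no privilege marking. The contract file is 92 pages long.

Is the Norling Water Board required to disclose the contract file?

No — exception (a) applies; the Norling Water Board is not required to disclose the contract file.

Exception (a)'s conditions are all satisfied: the reportable unit count is 32, under the 34 limit; the number of pages in the record is 92, less than the 96 limit; aggregate throughput is 4,860 units, under the 6,910 units limit. As to paragraphs (f)–(k): (f) would limit (a) — the record's age is 11 years, meeting the 10 years threshold — but (g) sets (f) aside: (g) operates against (f): a current Annual Approval is held. (h) would limit (g) — a current Class 3 Clearance is held — but (i) sets (h) aside: (i) operates against (h): a current Provisional Clearance is held. (j) operates (Oren is the subject of the contract file), but is itself disapplied by (k): (k) is triggered — assessed value is $284,000, less than the $291,500 limit. So (a) applies.
Exception (b) does not apply: the contract file carries no privilege marking.
All of (c)'s requirements are met (a written security-exemption finding has been issued; the baseline figure is 821, meeting the 765 threshold). However, paragraph (m) must be considered: (m) operates against (c): the registered capacity is 2,070 units, under the 2,260 units limit. Exception (c) does not apply.
All of (d)'s requirements are met (the contract file is an unadopted draft; a current Provisional Notice is held; the contract file relates to a pending investigation). However, paragraph (n) must be considered: (n) operates against (d): a current Annual Waiver is held. (d) is therefore removed.
Exception (e) fails — the reference index is 591, short of 601.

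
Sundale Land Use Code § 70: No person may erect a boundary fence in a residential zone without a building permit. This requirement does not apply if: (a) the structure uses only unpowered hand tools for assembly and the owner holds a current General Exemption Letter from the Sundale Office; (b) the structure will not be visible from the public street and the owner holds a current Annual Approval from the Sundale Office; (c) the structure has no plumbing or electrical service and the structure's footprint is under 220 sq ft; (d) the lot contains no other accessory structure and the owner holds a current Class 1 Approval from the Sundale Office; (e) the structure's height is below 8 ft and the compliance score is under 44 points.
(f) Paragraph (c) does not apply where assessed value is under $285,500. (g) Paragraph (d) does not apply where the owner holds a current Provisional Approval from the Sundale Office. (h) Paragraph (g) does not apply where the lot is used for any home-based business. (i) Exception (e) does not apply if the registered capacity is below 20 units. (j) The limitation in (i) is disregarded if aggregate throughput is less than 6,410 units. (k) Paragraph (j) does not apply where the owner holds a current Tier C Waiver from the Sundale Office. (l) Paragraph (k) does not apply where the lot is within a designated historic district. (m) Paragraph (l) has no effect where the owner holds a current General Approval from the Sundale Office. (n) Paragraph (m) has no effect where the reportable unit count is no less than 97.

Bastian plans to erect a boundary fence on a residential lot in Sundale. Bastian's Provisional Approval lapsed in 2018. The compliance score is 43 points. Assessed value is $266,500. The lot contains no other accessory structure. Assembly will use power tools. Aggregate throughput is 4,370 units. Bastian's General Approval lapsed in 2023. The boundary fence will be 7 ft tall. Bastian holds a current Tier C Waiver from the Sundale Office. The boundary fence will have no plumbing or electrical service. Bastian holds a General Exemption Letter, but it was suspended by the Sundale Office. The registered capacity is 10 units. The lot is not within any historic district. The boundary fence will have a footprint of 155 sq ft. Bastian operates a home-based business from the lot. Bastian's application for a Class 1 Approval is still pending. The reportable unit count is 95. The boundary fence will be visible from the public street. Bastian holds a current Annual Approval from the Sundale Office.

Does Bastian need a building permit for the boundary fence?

Exception (a) requires that the structure uses only unpowered hand tools for assembly; but assembly uses power tools, so (a) is unavailable.
Exception (b) does not apply: the structure will be visible from the street.
Exception (c) is satisfied on its face — there is no plumbing or electrical service; the structure's footprint is 155 sq ft, under the 220 sq ft limit. Turning to paragraph (f): (f) operates against (c): assessed value is $266,500, under the $285,500 limit. Exception (c) does not apply.
Exception (d) requires that the owner holds a current Class 1 Approval from the Sundale Office; but the Class 1 Approval is not current, so (d) is unavailable.
All of (e)'s requirements are met (the structure's height is 7 ft, below the 8 ft limit; the compliance score is 43 points, under the 44 points limit). But: (i) applies — the registered capacity is 10 units, below the 20 units limit. (j) would limit (i) — aggregate throughput is 4,370 units, less than the 6,410 units limit — but (k) sets (j) aside: (k) operates against (j): a current Tier C Waiver is held. (l), which would lift (k), is inapplicable — the lot is not in a historic district. (e) is therefore removed.
No exception applies. The general rule governs.

Yes — Bastian must obtain a building permit.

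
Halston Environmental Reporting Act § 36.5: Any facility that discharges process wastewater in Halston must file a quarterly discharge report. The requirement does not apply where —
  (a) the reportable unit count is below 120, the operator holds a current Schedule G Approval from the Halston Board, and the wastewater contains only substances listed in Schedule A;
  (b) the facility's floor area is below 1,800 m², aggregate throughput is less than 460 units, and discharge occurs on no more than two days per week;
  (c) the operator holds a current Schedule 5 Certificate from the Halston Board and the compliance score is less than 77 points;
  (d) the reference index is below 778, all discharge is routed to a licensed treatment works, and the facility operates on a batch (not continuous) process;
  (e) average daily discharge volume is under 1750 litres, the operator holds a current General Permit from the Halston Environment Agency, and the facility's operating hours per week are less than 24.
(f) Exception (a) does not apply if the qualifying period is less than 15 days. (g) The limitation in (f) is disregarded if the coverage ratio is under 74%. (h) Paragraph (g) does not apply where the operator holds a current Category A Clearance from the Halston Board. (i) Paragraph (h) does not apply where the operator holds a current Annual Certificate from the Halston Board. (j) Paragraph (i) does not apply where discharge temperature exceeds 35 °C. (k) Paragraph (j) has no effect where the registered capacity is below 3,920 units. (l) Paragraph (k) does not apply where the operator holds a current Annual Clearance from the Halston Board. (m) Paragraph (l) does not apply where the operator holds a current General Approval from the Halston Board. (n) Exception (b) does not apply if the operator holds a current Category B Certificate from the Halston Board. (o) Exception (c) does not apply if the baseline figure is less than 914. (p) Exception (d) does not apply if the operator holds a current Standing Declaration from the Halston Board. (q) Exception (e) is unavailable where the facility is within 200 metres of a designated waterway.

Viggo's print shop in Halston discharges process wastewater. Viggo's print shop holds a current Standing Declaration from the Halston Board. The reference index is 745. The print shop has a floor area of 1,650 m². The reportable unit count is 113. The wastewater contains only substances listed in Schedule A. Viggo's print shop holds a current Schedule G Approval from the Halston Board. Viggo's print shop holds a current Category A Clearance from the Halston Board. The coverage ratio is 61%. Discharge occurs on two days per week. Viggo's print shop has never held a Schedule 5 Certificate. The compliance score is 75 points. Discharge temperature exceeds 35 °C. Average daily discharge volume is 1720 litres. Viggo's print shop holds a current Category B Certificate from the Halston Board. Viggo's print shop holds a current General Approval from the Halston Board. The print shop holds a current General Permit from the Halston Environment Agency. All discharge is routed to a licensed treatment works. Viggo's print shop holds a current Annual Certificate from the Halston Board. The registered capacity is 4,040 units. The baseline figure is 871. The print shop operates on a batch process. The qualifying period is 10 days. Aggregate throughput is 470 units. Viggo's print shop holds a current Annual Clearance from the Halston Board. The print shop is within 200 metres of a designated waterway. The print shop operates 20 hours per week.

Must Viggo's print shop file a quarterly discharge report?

Yes — Viggo's print shop must file a quarterly discharge report.

Exception (a)'s conditions are all satisfied: the reportable unit count is 113, below the 120 limit; a current Schedule G Approval is held; the wastewater is Schedule-A-only. Turning to paragraphs (f)–(m): (f) operates against (a): the qualifying period is 10 days, less than the 15 days limit. (g) would limit (f) — the coverage ratio is 61%, under the 74% limit — but (h) sets (g) aside: (h) is triggered — a current Category A Clearance is held. (i) would limit (h) — a current Annual Certificate is held — but (j) sets (i) aside: (j) applies — discharge temperature exceeds 35 °C. (k) does not operate here (the registered capacity is 4,040 units, not below 3,920 units), so (j) stands. (a) is therefore removed.
Exception (b) requires that aggregate throughput is less than 460 units; but aggregate throughput is 470 units, not less than 460 units, so (b) is unavailable.
Exception (c) does not apply: the Schedule 5 Certificate is not current.
All of (d)'s requirements are met (the reference index is 745, below the 778 limit; discharge is routed to a licensed treatment works; the facility operates on a batch process). But: (p) operates against (d): a current Standing Declaration is held. Exception (d) does not apply.
All of (e)'s requirements are met (average daily discharge volume is 1720 litres, under the 1750 litres limit; a current General Permit is held; the facility's operating hours per week are 20, less than the 24 limit). But applying paragraph (q): (q) applies — the print shop is within 200 m of a designated waterway. Exception (e) does not apply.
None of the exceptions is available; § 36.5 applies in full.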